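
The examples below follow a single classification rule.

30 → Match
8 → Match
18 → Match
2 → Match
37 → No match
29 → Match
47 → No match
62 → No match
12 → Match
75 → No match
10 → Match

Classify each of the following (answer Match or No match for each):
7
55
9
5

Match, No match, Match, Match

One predicate separates the groups cleanly: at most 30.
7: 7 ≤ 30 — passes, so Match. 55: 55 > 30 — doesn't match, so No match. 9: 9 ≤ 30 — passes, so Match. 5: 5 ≤ 30 — passes, so Match.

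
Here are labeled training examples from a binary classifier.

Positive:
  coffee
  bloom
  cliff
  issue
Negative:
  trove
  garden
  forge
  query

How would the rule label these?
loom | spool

The rule appears to be: has a double letter.

Positive, Positive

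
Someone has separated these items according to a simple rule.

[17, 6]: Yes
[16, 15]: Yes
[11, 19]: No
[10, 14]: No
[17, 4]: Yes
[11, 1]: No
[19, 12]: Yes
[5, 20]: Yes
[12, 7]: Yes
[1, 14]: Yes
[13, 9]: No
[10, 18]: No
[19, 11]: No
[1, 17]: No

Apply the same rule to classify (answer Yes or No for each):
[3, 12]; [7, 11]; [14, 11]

'Yes' ⟺ sum is odd.
[3, 12] — 3+12 = 15, hence Yes.
[7, 11] — 7+11 = 18, hence No.
[14, 11] — 14+11 = 25, hence Yes.

Yes, No, Yes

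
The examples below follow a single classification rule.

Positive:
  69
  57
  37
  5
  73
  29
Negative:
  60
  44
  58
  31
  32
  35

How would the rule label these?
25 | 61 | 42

Positive, Positive, Negative

The rule appears to be: ≡ 1 (mod 4).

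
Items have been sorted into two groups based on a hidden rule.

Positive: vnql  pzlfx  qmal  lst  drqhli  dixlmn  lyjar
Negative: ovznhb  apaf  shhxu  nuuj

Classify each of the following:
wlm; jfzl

Positive, Positive

The simplest hypothesis consistent with all the labels is: contains 'l'.
wlm: Positive (has 'l'). jfzl: Positive (has 'l').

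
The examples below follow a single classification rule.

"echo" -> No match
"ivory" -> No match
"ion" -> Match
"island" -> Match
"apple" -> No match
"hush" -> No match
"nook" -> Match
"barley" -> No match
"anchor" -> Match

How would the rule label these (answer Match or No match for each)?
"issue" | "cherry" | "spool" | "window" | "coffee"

No match, No match, No match, Match, No match

Checking candidate rules against both groups, what survives is: contains 'n'.
"issue": no 'n', doesn't match → No match.
"cherry": no 'n', doesn't match → No match.
"spool": no 'n', doesn't match → No match.
"window": has 'n', qualifies → Match.
"coffee": no 'n', doesn't match → No match.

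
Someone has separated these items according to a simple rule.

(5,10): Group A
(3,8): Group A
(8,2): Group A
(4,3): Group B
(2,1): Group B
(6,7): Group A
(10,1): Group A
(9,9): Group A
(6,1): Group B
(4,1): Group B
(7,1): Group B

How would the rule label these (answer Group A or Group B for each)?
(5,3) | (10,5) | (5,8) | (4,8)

Group B, Group A, Group A, Group A

The distinguishing property — sum ≥ 10 — holds for all the 'Group A' cases and none of the 'Group B' cases.
(5,3): 5+3 = 8 — fails this test, so Group B.
(10,5): 10+5 = 15 — satisfies this, so Group A.
(5,8): 5+8 = 13 — satisfies this, so Group A.
(4,8): 4+8 = 12 — satisfies this, so Group A.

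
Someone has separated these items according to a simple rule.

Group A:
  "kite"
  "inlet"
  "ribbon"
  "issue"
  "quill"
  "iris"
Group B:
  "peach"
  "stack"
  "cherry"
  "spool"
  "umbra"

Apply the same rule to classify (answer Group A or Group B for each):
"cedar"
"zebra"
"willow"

Rule: contains 'i'. This holds for each 'Group A' example and fails for each 'Group B' one.
Group B: "cedar", since no 'i'.
Group B: "zebra", since no 'i'.
Group A: "willow", since has 'i'.

Group B, Group B, Group A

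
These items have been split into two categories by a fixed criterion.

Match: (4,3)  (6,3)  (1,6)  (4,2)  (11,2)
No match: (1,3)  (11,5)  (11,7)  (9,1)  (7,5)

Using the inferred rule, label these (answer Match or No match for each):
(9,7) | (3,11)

No match, No match

The distinguishing property — product is even — holds for all the 'Match' cases and none of the 'No match' cases.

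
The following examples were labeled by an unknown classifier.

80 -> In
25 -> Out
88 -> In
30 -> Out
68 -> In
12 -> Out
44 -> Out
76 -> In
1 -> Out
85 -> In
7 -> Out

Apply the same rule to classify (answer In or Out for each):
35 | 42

Out, Out

The rule appears to be: at least 68.
35 — 35 < 68, hence Out. 42 — 42 < 68, hence Out.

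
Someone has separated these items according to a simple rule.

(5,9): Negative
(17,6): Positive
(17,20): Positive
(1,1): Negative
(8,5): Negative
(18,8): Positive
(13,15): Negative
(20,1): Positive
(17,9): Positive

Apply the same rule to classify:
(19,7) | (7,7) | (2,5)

Positive, Negative, Negative

The classifier is using: first ≥ 15.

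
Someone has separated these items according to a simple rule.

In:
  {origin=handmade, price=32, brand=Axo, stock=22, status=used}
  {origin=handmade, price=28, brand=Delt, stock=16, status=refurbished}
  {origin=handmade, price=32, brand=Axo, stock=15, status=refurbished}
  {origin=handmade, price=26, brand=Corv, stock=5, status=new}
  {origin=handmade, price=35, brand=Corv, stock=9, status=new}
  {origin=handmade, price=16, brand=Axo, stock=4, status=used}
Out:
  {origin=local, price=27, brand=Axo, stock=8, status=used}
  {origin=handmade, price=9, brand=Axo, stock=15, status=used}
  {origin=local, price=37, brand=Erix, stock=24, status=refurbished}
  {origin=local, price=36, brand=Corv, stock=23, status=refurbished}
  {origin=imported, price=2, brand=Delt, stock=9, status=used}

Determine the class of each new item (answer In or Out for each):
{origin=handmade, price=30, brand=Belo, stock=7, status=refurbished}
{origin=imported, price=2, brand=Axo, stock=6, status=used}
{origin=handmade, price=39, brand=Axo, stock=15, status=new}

The distinguishing property — origin is handmade AND price ≥ 16 — holds for all the 'In' cases and none of the 'Out' cases.
In: {origin=handmade, price=30, brand=Belo, stock=7, status=refurbished}, since origin is handmade, price = 30. Out: {origin=imported, price=2, brand=Axo, stock=6, status=used}, since origin is imported, price = 2. In: {origin=handmade, price=39, brand=Axo, stock=15, status=new}, since origin is handmade, price = 39.

In, Out, In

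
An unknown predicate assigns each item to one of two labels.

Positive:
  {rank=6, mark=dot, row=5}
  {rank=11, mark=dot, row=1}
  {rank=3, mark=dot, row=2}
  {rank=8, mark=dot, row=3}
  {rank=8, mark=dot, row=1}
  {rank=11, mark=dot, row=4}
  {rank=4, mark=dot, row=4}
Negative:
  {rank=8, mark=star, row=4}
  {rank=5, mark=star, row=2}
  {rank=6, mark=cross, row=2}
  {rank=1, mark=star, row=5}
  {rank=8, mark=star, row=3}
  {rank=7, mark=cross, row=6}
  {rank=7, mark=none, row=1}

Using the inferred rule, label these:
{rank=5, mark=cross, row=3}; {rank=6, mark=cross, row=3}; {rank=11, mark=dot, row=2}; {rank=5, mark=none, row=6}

Negative, Negative, Positive, Negative

Checking candidate rules against both groups, what survives is: mark is dot.
{rank=5, mark=cross, row=3}: mark is cross — doesn't match, so Negative.
{rank=6, mark=cross, row=3}: mark is cross — doesn't match, so Negative.
{rank=11, mark=dot, row=2}: mark is dot — passes, so Positive.
{rank=5, mark=none, row=6}: mark is none — doesn't match, so Negative.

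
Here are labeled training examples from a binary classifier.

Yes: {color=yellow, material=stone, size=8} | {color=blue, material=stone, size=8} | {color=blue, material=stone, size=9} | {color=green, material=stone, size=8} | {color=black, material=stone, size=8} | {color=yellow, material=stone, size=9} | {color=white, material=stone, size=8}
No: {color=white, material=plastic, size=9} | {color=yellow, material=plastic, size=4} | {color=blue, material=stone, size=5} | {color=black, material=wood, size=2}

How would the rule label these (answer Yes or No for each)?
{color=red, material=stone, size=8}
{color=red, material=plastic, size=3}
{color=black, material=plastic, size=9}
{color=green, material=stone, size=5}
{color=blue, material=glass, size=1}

One predicate separates the groups cleanly: material is stone AND size ≥ 8.
{color=red, material=stone, size=8}: material is stone, size = 8 — satisfies this, so Yes. {color=red, material=plastic, size=3}: material is plastic, size = 3 — doesn't qualify, so No. {color=black, material=plastic, size=9}: material is plastic, size = 9 — doesn't qualify, so No. {color=green, material=stone, size=5}: material is stone, size = 5 — doesn't qualify, so No. {color=blue, material=glass, size=1}: material is glass, size = 1 — doesn't qualify, so No.

Yes, No, No, No, No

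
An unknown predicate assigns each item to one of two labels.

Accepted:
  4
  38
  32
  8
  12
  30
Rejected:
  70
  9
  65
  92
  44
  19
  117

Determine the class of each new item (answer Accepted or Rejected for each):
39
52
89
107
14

Rejected, Rejected, Rejected, Rejected, Accepted

A rule that fits every label: even AND at most 38 — true of each 'Accepted' example, false of each 'Rejected' one.
39 — 39 is odd, 39 > 38, hence Rejected.
52 — 52 is even, 52 > 38, hence Rejected.
89 — 89 is odd, 89 > 38, hence Rejected.
107 — 107 is odd, 107 > 38, hence Rejected.
14 — 14 is even, 14 ≤ 38, hence Accepted.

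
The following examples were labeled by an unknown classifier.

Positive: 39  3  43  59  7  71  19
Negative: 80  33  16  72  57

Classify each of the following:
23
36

Positive, Negative

Comparing the two groups points to one rule — ≡ 3 (mod 4).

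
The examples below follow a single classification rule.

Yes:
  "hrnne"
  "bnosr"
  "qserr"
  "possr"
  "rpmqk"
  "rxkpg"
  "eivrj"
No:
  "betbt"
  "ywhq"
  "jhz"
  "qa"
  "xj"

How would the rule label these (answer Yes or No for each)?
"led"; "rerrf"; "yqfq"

No, Yes, No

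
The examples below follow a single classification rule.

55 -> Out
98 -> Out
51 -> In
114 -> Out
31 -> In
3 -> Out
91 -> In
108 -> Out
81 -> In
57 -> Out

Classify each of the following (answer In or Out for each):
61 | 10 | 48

In, Out, Out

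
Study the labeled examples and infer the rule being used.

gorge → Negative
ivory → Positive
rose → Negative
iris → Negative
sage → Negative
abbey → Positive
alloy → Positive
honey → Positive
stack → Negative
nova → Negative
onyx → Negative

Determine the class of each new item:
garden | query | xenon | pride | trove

Negative, Positive, Negative, Negative, Negative

All 'Positive' examples share one property — ends with 'y' — and every 'Negative' example lacks it.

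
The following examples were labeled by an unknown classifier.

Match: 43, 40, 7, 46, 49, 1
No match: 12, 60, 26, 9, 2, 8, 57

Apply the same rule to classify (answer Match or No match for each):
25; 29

The pattern is that an item is 'Match' exactly when: ≡ 1 (mod 3).
Match: 25, since 25 mod 3 = 1. No match: 29, since 29 mod 3 = 2.

Match, No match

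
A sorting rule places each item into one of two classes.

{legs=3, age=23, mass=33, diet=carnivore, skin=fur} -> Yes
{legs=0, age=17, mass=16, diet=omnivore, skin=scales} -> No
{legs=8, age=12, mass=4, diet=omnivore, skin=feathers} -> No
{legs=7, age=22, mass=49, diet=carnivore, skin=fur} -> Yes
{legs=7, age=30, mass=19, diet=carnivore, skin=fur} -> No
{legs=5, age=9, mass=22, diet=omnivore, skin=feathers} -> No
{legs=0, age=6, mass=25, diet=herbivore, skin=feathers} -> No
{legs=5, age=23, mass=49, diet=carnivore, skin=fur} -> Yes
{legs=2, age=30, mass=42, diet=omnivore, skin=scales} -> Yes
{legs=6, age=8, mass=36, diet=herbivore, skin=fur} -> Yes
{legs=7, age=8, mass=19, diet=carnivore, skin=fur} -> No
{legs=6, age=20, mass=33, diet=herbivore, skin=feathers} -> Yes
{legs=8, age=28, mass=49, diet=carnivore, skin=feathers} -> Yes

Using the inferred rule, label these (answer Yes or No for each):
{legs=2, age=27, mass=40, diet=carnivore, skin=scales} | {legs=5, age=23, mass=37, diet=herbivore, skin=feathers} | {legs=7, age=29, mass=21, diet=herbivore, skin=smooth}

The rule appears to be: mass ≥ 33.

Yes, Yes, No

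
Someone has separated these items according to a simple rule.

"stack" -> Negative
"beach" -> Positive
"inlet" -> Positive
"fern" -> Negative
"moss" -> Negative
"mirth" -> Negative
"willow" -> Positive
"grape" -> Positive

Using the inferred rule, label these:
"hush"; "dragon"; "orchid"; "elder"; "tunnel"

'Positive' ⟺ has ≥ 2 vowels.

Negative, Positive, Positive, Positive, Positive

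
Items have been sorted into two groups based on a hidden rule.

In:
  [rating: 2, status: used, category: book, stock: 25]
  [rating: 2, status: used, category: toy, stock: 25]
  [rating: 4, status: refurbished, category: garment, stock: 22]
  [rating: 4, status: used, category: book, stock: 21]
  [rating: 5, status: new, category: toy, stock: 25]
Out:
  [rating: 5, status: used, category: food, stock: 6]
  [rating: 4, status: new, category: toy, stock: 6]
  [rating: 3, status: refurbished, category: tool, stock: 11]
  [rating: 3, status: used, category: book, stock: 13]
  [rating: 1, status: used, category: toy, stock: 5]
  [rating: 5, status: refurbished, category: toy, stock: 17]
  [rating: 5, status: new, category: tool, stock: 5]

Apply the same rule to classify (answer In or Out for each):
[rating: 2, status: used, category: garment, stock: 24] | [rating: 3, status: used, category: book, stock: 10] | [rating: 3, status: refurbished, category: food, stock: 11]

The distinguishing property — stock ≥ 21 — holds for all the 'In' cases and none of the 'Out' cases.
[rating: 2, status: used, category: garment, stock: 24] — stock = 24, hence In. [rating: 3, status: used, category: book, stock: 10] — stock = 10, hence Out. [rating: 3, status: refurbished, category: food, stock: 11] — stock = 11, hence Out.

In, Out, Out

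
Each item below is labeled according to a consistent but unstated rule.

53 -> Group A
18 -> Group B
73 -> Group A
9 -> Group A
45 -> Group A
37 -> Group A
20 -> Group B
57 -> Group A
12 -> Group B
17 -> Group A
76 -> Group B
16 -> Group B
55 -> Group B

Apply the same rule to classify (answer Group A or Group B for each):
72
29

Group B, Group A

Every 'Group A' example satisfies: ≡ 1 (mod 4). None of the 'Group B' examples do.
72: 72 mod 4 = 0, does not fit → Group B.
29: 29 mod 4 = 1, has this property → Group A.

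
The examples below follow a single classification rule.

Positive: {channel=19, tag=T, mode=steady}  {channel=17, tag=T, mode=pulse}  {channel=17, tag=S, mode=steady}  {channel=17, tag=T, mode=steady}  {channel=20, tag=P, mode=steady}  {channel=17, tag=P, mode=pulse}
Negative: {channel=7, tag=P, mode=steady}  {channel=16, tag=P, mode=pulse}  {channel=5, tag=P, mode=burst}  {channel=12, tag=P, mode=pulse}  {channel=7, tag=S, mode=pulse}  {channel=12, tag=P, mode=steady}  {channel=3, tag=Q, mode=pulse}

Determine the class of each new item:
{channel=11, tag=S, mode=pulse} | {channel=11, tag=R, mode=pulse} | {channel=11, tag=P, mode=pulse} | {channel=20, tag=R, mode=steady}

Negative, Negative, Negative, Positive

The simplest hypothesis consistent with all the labels is: channel ≥ 17.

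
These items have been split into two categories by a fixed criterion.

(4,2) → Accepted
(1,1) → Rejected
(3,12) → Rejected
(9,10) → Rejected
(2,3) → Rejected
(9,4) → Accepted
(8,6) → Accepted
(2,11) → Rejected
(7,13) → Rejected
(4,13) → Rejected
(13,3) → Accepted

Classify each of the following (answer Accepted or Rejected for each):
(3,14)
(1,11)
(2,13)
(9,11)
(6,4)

Rejected, Rejected, Rejected, Rejected, Accepted

Checking candidate rules against both groups, what survives is: first > second.
(3,14): 3 < 14, fails this test → Rejected.
(1,11): 1 < 11, fails this test → Rejected.
(2,13): 2 < 13, fails this test → Rejected.
(9,11): 9 < 11, fails this test → Rejected.
(6,4): 6 > 4, has this property → Accepted.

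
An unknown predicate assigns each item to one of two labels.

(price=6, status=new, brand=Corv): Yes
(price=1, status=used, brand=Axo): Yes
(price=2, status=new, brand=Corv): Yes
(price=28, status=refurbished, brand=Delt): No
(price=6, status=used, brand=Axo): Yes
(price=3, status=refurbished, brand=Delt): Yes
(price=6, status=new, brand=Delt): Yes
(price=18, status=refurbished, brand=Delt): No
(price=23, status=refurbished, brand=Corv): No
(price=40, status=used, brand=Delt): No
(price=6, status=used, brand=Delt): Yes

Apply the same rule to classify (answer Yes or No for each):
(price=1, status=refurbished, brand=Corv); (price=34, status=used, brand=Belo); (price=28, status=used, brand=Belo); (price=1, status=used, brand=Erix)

Yes, No, No, Yes

One predicate separates the groups cleanly: price ≤ 6.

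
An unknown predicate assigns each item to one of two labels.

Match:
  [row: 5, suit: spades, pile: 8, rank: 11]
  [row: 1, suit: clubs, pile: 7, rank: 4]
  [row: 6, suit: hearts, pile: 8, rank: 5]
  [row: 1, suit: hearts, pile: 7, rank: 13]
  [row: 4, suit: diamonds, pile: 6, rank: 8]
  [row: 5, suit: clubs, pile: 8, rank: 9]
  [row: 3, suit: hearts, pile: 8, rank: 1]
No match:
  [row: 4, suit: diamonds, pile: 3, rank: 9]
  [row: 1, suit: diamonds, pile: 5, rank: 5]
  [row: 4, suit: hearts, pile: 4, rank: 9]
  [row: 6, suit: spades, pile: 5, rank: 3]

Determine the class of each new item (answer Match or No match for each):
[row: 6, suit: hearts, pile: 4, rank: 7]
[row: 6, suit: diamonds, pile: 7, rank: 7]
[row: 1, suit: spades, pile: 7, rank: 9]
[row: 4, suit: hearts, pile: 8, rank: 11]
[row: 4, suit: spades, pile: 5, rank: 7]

No match, Match, Match, Match, No match

Every 'Match' example satisfies: pile ≥ 6. None of the 'No match' examples do.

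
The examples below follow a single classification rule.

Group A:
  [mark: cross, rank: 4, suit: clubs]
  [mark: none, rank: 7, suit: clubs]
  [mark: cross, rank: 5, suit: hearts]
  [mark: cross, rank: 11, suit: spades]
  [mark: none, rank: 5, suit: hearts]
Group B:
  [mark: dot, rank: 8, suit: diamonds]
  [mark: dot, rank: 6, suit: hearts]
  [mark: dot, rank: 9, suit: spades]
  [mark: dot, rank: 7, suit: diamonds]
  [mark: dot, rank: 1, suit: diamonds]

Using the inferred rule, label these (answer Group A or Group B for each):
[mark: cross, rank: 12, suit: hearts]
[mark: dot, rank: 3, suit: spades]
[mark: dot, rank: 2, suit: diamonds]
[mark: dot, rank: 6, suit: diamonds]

Looking at the examples, the only property every 'Group A' case has and every 'Group B' case lacks is: mark is not dot.
[mark: cross, rank: 12, suit: hearts]: mark is cross — satisfies this, so Group A. [mark: dot, rank: 3, suit: spades]: mark is dot — doesn't match, so Group B. [mark: dot, rank: 2, suit: diamonds]: mark is dot — doesn't match, so Group B. [mark: dot, rank: 6, suit: diamonds]: mark is dot — doesn't match, so Group B.

Group A, Group B, Group B, Group B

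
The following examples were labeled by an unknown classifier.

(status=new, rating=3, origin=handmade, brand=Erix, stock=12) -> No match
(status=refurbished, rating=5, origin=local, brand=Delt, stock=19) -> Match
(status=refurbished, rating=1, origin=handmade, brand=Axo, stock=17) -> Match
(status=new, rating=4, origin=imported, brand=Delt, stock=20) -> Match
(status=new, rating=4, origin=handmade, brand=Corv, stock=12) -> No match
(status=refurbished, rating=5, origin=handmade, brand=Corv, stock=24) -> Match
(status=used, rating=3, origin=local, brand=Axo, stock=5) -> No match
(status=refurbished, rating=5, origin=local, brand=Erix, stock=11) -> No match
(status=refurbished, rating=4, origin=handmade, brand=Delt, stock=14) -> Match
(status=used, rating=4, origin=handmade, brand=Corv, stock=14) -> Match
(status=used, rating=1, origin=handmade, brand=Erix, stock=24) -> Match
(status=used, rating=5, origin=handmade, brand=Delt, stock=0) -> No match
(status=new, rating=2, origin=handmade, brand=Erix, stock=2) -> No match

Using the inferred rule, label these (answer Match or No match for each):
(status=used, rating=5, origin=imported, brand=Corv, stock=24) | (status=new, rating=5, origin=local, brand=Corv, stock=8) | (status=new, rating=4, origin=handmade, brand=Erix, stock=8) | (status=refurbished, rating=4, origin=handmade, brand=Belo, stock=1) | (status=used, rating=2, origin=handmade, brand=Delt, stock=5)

'Match' ⟺ stock ≥ 14.

Match, No match, No match, No match, No match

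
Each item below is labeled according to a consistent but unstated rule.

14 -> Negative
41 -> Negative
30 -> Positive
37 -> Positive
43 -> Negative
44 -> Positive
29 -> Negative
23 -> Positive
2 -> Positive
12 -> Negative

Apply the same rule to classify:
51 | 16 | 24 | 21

The rule appears to be: ≡ 2 (mod 7).
51: Positive (51 mod 7 = 2).
16: Positive (16 mod 7 = 2).
24: Negative (24 mod 7 = 3).
21: Negative (21 mod 7 = 0).

Positive, Positive, Negative, Negative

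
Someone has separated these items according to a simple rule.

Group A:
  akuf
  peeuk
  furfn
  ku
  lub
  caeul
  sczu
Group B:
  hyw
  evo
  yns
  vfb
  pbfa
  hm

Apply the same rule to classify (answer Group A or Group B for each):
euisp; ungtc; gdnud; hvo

Group A, Group A, Group A, Group B

The common property of the 'Group A' items is: contains 'u'. No 'Group B' item has it.
Group A: euisp, since has 'u'.
Group A: ungtc, since has 'u'.
Group A: gdnud, since has 'u'.
Group B: hvo, since no 'u'.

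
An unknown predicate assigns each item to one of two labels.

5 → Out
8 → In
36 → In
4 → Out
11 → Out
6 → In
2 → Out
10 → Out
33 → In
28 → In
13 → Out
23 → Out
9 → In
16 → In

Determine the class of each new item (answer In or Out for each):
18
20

In, Out

A rule that fits every label: digit sum ≥ 6 — true of each 'In' example, false of each 'Out' one.
18 → digit sum 1+8 = 9 → In. 20 → digit sum 2+0 = 2 → Out.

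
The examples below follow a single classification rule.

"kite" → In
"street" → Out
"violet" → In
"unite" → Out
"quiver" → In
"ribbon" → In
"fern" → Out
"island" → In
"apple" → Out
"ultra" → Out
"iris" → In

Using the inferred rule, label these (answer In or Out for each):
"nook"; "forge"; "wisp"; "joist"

Out, Out, In, Out

The common property of the 'In' items is: even length AND contains 'i'. No 'Out' item has it.
"nook" — length 4, no 'i', hence Out. "forge" — length 5, no 'i', hence Out. "wisp" — length 4, has 'i', hence In. "joist" — length 5, has 'i', hence Out.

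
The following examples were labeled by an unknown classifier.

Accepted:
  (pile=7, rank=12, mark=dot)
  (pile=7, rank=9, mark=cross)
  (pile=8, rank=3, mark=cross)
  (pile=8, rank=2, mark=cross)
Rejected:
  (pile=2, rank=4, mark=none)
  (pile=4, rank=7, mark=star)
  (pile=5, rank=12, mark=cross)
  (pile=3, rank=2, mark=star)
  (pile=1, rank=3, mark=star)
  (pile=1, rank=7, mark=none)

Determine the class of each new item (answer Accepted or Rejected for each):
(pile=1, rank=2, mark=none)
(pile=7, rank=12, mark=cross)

The rule appears to be: pile ≥ 7.

Rejected, Accepted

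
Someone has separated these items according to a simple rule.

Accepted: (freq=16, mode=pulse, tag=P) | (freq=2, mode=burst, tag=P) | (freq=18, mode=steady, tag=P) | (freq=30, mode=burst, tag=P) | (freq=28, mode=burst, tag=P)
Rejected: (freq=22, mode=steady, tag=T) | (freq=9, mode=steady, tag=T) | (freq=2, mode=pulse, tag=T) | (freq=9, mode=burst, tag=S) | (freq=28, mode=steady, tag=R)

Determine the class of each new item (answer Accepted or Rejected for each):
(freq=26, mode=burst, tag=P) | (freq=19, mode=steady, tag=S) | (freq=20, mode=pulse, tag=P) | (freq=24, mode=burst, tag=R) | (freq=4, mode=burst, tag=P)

Accepted, Rejected, Accepted, Rejected, Accepted

One predicate separates the groups cleanly: tag is P.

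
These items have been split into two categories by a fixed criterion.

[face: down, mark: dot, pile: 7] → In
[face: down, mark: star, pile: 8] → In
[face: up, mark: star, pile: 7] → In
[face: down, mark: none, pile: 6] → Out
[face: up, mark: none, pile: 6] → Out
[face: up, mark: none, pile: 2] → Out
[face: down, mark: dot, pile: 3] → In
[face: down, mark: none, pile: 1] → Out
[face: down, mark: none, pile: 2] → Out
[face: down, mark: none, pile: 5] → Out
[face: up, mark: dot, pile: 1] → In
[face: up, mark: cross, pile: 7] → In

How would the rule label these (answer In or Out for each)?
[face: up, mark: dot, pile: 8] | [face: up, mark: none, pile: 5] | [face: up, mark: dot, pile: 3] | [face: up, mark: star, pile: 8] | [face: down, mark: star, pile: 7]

The common property of the 'In' items is: mark is not none. No 'Out' item has it.
[face: up, mark: dot, pile: 8] — mark is dot, hence In. [face: up, mark: none, pile: 5] — mark is none, hence Out. [face: up, mark: dot, pile: 3] — mark is dot, hence In. [face: up, mark: star, pile: 8] — mark is star, hence In. [face: down, mark: star, pile: 7] — mark is star, hence In.

In, Out, In, In, In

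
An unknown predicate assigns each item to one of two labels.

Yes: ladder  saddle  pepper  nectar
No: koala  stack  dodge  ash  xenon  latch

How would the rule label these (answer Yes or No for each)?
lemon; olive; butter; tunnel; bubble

The simplest hypothesis consistent with all the labels is: even length.

No, No, Yes, Yes, Yes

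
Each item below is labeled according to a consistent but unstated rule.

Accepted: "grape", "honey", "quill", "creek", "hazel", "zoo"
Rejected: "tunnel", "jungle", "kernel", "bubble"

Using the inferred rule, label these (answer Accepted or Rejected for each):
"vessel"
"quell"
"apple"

Rejected, Accepted, Accepted

The pattern is that an item is 'Accepted' exactly when: odd length.
"vessel": length 6, lacks this property → Rejected.
"quell": length 5, qualifies → Accepted.
"apple": length 5, qualifies → Accepted.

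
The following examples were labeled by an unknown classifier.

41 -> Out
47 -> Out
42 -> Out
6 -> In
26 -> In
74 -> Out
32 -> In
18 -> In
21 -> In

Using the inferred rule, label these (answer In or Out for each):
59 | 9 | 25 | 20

Out, In, In, In

The distinguishing property — at most 32 — holds for all the 'In' cases and none of the 'Out' cases.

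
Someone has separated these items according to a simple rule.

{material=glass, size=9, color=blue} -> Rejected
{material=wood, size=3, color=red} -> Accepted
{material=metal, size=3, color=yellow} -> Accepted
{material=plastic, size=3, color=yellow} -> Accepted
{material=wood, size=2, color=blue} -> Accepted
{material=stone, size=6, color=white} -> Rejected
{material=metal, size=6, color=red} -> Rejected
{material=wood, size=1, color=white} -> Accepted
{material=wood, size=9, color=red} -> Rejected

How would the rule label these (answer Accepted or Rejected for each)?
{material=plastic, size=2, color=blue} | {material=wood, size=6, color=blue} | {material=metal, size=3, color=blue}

The classifier is using: size ≤ 3.
Accepted: {material=plastic, size=2, color=blue}, since size = 2.
Rejected: {material=wood, size=6, color=blue}, since size = 6.
Accepted: {material=metal, size=3, color=blue}, since size = 3.

Accepted, Rejected, Accepted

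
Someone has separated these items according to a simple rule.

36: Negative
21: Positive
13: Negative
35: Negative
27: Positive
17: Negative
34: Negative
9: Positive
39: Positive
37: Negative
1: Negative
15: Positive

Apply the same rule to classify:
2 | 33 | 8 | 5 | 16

Every 'Positive' example satisfies: ≡ 3 (mod 6). None of the 'Negative' examples do.
2 → 2 mod 6 = 2 → Negative. 33 → 33 mod 6 = 3 → Positive. 8 → 8 mod 6 = 2 → Negative. 5 → 5 mod 6 = 5 → Negative. 16 → 16 mod 6 = 4 → Negative.

Negative, Positive, Negative, Negative, Negative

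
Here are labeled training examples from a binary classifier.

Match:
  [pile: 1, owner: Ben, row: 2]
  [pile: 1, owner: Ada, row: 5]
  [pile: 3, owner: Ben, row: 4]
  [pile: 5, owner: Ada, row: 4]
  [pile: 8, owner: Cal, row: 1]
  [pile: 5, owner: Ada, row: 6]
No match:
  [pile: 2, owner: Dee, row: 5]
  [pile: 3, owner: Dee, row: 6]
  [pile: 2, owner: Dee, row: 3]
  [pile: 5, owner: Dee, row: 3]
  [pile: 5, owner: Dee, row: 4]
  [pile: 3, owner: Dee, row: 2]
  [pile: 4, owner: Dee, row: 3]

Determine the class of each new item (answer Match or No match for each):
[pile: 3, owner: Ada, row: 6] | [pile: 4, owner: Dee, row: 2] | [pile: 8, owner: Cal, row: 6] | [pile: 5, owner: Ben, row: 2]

Looking at the examples, the only property every 'Match' case has and every 'No match' case lacks is: owner is not Dee.
[pile: 3, owner: Ada, row: 6] — owner is Ada, hence Match.
[pile: 4, owner: Dee, row: 2] — owner is Dee, hence No match.
[pile: 8, owner: Cal, row: 6] — owner is Cal, hence Match.
[pile: 5, owner: Ben, row: 2] — owner is Ben, hence Match.

Match, No match, Match, Match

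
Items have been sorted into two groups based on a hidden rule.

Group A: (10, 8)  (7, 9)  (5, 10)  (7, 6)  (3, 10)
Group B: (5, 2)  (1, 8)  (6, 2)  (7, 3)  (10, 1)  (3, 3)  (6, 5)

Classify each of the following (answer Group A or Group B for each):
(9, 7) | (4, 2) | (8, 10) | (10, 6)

The rule appears to be: sum ≥ 13.
(9, 7): Group A (9+7 = 16).
(4, 2): Group B (4+2 = 6).
(8, 10): Group A (8+10 = 18).
(10, 6): Group A (10+6 = 16).

Group A, Group B, Group A, Group A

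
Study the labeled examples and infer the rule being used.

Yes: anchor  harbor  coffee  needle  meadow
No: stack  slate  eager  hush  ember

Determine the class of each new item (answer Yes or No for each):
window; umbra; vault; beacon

Yes, No, No, Yes

The rule appears to be: length 6.
window: length 6, meets the rule → Yes. umbra: length 5, fails this test → No. vault: length 5, fails this test → No. beacon: length 6, meets the rule → Yes.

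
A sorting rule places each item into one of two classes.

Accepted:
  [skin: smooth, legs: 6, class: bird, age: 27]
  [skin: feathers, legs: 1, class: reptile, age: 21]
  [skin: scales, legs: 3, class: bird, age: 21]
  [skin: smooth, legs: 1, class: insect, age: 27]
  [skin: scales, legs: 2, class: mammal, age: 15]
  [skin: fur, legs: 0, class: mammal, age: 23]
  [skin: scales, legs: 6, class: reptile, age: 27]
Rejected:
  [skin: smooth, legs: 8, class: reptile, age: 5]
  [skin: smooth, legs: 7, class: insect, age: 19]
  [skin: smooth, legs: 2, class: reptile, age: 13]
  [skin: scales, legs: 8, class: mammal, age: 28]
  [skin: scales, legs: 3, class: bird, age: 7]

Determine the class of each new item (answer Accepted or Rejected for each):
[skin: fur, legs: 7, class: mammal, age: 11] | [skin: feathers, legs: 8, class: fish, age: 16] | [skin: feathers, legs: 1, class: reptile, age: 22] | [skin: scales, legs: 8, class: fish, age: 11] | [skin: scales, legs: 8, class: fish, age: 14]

The rule appears to be: legs ≤ 6 AND age ≥ 15.

Rejected, Rejected, Accepted, Rejected, Rejected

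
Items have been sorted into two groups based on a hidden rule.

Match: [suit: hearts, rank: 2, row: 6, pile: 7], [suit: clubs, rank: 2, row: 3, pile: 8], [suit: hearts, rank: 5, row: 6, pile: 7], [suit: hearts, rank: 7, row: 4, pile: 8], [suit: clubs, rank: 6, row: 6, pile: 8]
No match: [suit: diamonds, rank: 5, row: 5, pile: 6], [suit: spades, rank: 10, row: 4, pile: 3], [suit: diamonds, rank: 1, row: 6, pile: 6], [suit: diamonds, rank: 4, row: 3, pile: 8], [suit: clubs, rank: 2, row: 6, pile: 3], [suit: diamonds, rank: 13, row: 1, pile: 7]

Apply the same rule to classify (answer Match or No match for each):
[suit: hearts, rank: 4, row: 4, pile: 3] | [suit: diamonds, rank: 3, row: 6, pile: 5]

No match, No match

The pattern is that an item is 'Match' exactly when: suit is not diamonds AND pile ≥ 6.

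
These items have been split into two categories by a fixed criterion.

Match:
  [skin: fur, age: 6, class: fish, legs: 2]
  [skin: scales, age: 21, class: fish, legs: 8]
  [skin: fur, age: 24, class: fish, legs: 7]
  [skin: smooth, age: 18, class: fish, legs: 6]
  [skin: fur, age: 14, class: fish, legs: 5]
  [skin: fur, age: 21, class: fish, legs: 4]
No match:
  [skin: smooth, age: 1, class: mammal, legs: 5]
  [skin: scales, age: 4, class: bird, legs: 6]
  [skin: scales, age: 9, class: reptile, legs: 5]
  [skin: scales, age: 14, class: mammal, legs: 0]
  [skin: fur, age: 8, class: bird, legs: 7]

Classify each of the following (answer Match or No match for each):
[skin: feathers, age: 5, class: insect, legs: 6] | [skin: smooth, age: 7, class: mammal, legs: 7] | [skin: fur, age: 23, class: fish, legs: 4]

No match, No match, Match

All 'Match' examples share one property — class is fish — and every 'No match' example lacks it.
[skin: feathers, age: 5, class: insect, legs: 6] → class is insect → No match.
[skin: smooth, age: 7, class: mammal, legs: 7] → class is mammal → No match.
[skin: fur, age: 23, class: fish, legs: 4] → class is fish → Match.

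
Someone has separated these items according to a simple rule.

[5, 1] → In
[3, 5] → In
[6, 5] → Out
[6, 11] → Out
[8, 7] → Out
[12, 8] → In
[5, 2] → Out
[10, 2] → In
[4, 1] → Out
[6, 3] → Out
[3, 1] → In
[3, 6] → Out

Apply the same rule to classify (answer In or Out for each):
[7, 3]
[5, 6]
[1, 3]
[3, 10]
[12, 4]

In, Out, In, Out, In

Rule: sum is even. This holds for each 'In' example and fails for each 'Out' one.
[7, 3] → 7+3 = 10 → In.
[5, 6] → 5+6 = 11 → Out.
[1, 3] → 1+3 = 4 → In.
[3, 10] → 3+10 = 13 → Out.
[12, 4] → 12+4 = 16 → In.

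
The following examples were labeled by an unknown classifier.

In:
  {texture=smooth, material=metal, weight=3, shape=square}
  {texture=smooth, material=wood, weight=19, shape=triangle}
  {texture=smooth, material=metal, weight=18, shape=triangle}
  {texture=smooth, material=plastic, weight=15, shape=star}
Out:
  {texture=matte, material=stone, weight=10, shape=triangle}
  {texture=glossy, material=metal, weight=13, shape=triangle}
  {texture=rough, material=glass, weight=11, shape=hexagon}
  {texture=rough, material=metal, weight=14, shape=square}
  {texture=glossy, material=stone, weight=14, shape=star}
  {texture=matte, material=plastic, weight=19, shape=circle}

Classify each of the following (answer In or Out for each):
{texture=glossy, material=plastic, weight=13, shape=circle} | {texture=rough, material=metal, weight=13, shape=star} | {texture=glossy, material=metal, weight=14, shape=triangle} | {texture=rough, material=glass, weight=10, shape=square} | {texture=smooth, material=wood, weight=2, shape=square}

The pattern is that an item is 'In' exactly when: texture is smooth.
{texture=glossy, material=plastic, weight=13, shape=circle} — texture is glossy, hence Out.
{texture=rough, material=metal, weight=13, shape=star} — texture is rough, hence Out.
{texture=glossy, material=metal, weight=14, shape=triangle} — texture is glossy, hence Out.
{texture=rough, material=glass, weight=10, shape=square} — texture is rough, hence Out.
{texture=smooth, material=wood, weight=2, shape=square} — texture is smooth, hence In.

Out, Out, Out, Out, In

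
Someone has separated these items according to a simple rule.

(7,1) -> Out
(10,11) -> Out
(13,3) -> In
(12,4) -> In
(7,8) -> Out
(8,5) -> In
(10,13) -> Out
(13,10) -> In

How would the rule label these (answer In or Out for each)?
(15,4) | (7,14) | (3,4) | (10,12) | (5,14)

'In' ⟺ first > second AND sum ≥ 13.
(15,4) → 15 > 4, 15+4 = 19 → In. (7,14) → 7 < 14, 7+14 = 21 → Out. (3,4) → 3 < 4, 3+4 = 7 → Out. (10,12) → 10 < 12, 10+12 = 22 → Out. (5,14) → 5 < 14, 5+14 = 19 → Out.

In, Out, Out, Out, Out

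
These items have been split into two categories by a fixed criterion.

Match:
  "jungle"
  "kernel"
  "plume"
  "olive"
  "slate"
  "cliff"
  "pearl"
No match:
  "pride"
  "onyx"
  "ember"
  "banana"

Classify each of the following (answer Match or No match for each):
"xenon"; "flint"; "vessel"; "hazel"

'Match' ⟺ contains 'l'.
"xenon" — no 'l', hence No match.
"flint" — has 'l', hence Match.
"vessel" — has 'l', hence Match.
"hazel" — has 'l', hence Match.

No match, Match, Match, Match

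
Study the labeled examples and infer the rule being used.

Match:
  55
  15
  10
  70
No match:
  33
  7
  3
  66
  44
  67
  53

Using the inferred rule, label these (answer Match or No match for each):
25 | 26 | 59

Looking at the examples, the only property every 'Match' case has and every 'No match' case lacks is: multiple of 5.

Match, No match, No match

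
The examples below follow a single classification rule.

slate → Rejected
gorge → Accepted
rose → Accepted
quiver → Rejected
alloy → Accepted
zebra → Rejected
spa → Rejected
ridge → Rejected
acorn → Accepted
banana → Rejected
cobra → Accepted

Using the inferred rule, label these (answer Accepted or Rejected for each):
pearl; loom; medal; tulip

Rejected, Accepted, Rejected, Rejected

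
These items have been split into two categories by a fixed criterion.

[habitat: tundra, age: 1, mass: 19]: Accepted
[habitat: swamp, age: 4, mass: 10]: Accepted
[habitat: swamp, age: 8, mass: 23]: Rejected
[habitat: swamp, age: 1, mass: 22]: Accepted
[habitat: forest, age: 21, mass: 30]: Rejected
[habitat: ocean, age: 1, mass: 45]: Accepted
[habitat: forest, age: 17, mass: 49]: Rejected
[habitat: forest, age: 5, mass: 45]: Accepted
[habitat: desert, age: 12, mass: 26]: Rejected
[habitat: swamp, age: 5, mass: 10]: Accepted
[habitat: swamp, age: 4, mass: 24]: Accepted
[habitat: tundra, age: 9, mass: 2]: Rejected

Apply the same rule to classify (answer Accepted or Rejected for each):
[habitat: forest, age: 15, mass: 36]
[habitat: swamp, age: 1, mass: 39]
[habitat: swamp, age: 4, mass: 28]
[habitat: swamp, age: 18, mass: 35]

Rule: age ≤ 5. This holds for each 'Accepted' example and fails for each 'Rejected' one.
[habitat: forest, age: 15, mass: 36]: age = 15 — does not pass, so Rejected.
[habitat: swamp, age: 1, mass: 39]: age = 1 — meets the rule, so Accepted.
[habitat: swamp, age: 4, mass: 28]: age = 4 — meets the rule, so Accepted.
[habitat: swamp, age: 18, mass: 35]: age = 18 — does not pass, so Rejected.

Rejected, Accepted, Accepted, Rejected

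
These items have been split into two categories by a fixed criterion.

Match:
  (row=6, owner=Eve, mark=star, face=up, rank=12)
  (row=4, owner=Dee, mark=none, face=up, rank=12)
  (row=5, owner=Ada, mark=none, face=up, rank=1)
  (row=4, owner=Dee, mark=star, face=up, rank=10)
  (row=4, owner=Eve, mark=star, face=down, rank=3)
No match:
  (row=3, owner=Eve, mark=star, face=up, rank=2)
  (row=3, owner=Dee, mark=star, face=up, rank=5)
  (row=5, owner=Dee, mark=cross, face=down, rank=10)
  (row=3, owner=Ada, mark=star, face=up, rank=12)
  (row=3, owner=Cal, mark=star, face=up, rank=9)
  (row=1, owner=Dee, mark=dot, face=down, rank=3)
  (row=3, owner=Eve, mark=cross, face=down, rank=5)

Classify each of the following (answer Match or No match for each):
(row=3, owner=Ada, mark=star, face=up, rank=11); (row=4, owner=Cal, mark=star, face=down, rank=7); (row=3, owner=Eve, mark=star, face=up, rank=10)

No match, Match, No match

The classifier is using: mark is none OR row is even.
(row=3, owner=Ada, mark=star, face=up, rank=11): mark is star, row = 3 — does not pass, so No match.
(row=4, owner=Cal, mark=star, face=down, rank=7): mark is star, row = 4 — satisfies this, so Match.
(row=3, owner=Eve, mark=star, face=up, rank=10): mark is star, row = 3 — does not pass, so No match.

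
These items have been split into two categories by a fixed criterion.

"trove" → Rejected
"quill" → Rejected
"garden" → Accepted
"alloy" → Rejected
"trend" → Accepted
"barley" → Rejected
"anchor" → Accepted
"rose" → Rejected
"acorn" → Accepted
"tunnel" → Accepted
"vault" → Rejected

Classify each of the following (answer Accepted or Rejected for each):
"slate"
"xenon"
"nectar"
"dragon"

Rejected, Accepted, Accepted, Accepted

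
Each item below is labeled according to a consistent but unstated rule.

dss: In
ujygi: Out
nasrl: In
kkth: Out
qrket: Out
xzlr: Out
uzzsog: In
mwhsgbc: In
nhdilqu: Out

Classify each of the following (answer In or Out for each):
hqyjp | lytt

Out, Out

The classifier is using: contains 's'.
hqyjp: no 's' — doesn't qualify, so Out.
lytt: no 's' — doesn't qualify, so Out.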